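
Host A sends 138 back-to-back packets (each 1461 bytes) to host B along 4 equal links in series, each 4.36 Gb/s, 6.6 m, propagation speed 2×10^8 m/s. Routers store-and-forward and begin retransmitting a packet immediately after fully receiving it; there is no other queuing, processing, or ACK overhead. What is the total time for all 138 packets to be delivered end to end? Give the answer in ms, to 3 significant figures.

Per-hop transmission t_tx = L/R = 11688/4360000000 = 0.00268073 ms.
Per-hop propagation t_prop = 6.6/200000000 = 3.3e-05 ms.
Pipeline fill: first packet needs 4·t_tx to clear all hops; remaining 137 packets each add one t_tx.
Total = (4+138-1)·t_tx + 4·t_prop = 141·0.00268073 + 4·3.3e-05 = 0.378 ms.

0.378 ms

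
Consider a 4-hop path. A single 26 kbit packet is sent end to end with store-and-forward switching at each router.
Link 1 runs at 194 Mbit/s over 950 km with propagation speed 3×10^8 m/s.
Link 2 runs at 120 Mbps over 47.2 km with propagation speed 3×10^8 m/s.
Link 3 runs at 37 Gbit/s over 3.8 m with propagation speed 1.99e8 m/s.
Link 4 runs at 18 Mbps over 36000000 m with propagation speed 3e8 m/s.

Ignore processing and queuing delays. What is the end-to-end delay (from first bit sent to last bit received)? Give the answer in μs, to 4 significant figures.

125100 μs

L = 26000 bits.
Transmission delays (L/R per hop): 134.021, 216.667, 0.702703, 1444.44 μs; sum = 1795.83 μs.
Propagation delays (d/s per hop): 3166.67, 157.333, 0.0190955, 120000 μs; sum = 123324 μs.
End-to-end = 125100 μs.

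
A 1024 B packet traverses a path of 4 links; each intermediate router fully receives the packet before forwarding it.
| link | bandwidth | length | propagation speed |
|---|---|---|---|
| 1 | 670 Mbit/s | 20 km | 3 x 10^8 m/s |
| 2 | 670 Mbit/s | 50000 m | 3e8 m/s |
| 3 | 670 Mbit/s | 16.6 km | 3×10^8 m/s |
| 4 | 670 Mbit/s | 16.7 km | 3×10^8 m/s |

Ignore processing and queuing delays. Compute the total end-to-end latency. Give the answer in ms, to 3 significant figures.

L = 1024 × 8 = 8192 bits.
Transmission delay per hop = L/R = 8192/670000000 = 0.0122269 ms; 4 hops → 0.0489075 ms.
Propagation delays (d/s per hop): 0.0666667, 0.166667, 0.0553333, 0.0556667 ms; sum = 0.344333 ms.
End-to-end = 0.393 ms.

0.393 ms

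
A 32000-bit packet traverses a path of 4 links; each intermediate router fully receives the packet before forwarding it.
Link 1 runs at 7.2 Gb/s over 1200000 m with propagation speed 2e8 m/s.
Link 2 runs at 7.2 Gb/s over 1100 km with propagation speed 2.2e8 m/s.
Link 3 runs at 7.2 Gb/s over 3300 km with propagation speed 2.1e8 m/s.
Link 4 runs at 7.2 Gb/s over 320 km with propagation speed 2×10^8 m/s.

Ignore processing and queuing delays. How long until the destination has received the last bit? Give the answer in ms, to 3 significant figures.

28.3 ms

Transmission delay per hop = L/R = 32000/7200000000 = 0.00444444 ms; 4 hops → 0.0177778 ms.
Propagation delays (d/s per hop): 6, 5, 15.7143, 1.6 ms; sum = 28.3143 ms.
End-to-end = 28.3 ms.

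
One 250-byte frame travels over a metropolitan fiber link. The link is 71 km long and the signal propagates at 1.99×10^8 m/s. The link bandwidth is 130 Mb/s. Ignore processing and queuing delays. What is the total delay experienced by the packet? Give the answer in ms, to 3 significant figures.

L = 250 × 8 = 2000 bits.
Transmission delay = L/R = 2000 / 130000000 = 0.0153846 ms.
Propagation delay = d/s = 71000 m / 199000000 m/s = 0.356784 ms.
Total = 0.372 ms.

0.372 ms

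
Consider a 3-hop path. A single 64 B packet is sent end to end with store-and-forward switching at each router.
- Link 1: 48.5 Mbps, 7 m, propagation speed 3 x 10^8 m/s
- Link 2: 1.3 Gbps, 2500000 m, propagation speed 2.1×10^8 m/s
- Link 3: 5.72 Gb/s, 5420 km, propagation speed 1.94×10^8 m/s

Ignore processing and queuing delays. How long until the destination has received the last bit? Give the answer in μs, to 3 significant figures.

L = 64 × 8 = 512 bits.
Transmission delays (L/R per hop): 10.5567, 0.393846, 0.0895105 μs; sum = 11.0401 μs.
Propagation delays (d/s per hop): 0.0233333, 11904.8, 27938.1 μs; sum = 39842.9 μs.
End-to-end = 39900 μs.

39900 μs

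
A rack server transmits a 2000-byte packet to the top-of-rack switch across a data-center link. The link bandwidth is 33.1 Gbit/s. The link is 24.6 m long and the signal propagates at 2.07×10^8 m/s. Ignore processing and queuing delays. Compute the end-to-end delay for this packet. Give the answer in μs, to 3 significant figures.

L = 2000 × 8 = 16000 bits.
Transmission delay = L/R = 16000 / 33100000000 = 0.483384 μs.
Propagation delay = d/s = 24.6 m / 2.07e+08 m/s = 0.118841 μs.
Total = 0.602 μs.

0.602 μs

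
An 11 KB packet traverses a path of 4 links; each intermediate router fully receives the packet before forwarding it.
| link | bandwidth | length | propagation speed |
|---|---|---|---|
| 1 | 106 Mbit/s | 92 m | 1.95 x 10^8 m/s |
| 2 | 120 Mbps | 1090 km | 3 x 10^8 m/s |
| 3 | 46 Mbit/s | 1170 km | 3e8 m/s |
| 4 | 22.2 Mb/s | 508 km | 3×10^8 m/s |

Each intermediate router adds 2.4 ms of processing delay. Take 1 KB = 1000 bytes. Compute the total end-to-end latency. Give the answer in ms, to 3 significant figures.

23.9 ms

L = 88000 bits.
Transmission delays (L/R per hop): 0.830189, 0.733333, 1.91304, 3.96396 ms; sum = 7.44053 ms.
Propagation delays (d/s per hop): 0.000471795, 3.63333, 3.9, 1.69333 ms; sum = 9.22714 ms.
Processing at 3 router(s): 3 × 2.4 ms = 7.2 ms.
End-to-end = 23.9 ms.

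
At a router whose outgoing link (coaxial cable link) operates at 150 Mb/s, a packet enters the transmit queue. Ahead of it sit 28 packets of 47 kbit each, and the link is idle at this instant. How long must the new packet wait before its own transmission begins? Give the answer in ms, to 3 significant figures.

8.77 ms

Each queued packet: L/R = 47000/150000000 = 0.313333 ms.
28 queued → 8.77333 ms.
Queuing delay = 8.77 ms.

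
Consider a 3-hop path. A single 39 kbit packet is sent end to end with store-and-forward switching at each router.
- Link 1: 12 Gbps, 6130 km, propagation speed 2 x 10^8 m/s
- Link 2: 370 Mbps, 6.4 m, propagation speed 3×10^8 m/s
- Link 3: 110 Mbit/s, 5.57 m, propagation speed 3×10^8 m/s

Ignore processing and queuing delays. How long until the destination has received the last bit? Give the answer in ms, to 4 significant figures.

L = 39000 bits.
Transmission delays (L/R per hop): 0.00325, 0.105405, 0.354545 ms; sum = 0.463201 ms.
Propagation delays (d/s per hop): 30.65, 2.13333e-05, 1.85667e-05 ms; sum = 30.65 ms.
End-to-end = 31.11 ms.

31.11 ms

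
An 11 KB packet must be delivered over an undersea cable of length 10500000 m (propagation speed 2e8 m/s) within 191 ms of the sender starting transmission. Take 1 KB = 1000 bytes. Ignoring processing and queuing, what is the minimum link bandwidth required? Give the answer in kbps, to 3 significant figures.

635 kbps

L = 88000 bits.
Propagation delay = 10500000 / 200000000 = 52.5 ms.
Transmission budget = 191 − 52.5 = 138.5 ms.
R ≥ L / t_tx = 88000 bits / 0.1385 s = 635 kbps.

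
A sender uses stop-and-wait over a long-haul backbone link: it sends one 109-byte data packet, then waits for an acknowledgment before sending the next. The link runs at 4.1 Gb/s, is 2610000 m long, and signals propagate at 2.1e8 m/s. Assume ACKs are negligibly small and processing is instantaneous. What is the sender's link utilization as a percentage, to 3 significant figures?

t_tx = L/R = 872/4.1e+09 = 2.12683e-07 s.
t_prop = 2610000/210000000 = 0.0124286 s; RTT = 0.0248571 s.
Cycle = t_tx + RTT = 0.0248574 s.
Utilization = t_tx / cycle = 2.12683e-07/0.0248574 = 0.000856 %.

0.000856 %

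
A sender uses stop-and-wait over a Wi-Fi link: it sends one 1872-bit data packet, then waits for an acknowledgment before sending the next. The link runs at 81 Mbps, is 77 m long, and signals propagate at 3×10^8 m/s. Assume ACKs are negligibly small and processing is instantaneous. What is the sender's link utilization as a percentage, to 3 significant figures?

97.8 %

t_tx = L/R = 1872/81000000 = 2.31111e-05 s.
t_prop = 77/300000000 = 2.56667e-07 s; RTT = 5.13333e-07 s.
Cycle = t_tx + RTT = 2.36244e-05 s.
Utilization = t_tx / cycle = 2.31111e-05/2.36244e-05 = 97.8 %.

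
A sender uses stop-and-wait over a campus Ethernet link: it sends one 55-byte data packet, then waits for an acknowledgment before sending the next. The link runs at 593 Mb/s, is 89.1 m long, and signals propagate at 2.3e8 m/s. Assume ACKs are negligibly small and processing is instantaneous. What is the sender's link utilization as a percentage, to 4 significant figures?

t_tx = L/R = 440/593000000 = 7.4199e-07 s.
t_prop = 89.1/2.3e+08 = 3.87391e-07 s; RTT = 7.74783e-07 s.
Cycle = t_tx + RTT = 1.51677e-06 s.
Utilization = t_tx / cycle = 7.4199e-07/1.51677e-06 = 48.92 %.

48.92 %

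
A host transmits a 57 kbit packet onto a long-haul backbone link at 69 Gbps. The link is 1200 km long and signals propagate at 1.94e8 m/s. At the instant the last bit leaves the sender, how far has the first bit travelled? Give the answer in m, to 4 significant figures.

t_tx = L/R = 57000/69000000000 = 8.26087e-07 s.
Distance = s × t_tx = 194000000 × 8.26087e-07 = 160.3 m.

160.3 m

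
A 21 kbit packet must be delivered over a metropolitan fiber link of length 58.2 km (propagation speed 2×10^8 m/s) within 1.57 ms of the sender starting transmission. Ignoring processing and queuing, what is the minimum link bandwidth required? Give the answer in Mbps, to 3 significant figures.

16.4 Mbps

Propagation delay = 58200 / 200000000 = 0.291 ms.
Transmission budget = 1.57 − 0.291 = 1.279 ms.
R ≥ L / t_tx = 21000 bits / 0.001279 s = 16.4 Mbps.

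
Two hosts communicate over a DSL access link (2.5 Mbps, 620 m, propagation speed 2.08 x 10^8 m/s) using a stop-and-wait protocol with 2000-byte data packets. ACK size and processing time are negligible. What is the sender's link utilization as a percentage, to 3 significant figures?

99.9 %

t_tx = L/R = 16000/2500000 = 0.0064 s.
t_prop = 620/208000000 = 2.98077e-06 s; RTT = 5.96154e-06 s.
Cycle = t_tx + RTT = 0.00640596 s.
Utilization = t_tx / cycle = 0.0064/0.00640596 = 99.9 %.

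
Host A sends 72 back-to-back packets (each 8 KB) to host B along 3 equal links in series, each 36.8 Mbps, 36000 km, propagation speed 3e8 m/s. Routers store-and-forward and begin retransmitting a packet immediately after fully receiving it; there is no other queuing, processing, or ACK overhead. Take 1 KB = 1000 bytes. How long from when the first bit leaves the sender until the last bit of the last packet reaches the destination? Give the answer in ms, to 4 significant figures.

488.7 ms

Per-hop transmission t_tx = L/R = 64000/36800000 = 1.73913 ms.
Per-hop propagation t_prop = 36000000/300000000 = 120 ms.
Pipeline fill: first packet needs 3·t_tx to clear all hops; remaining 71 packets each add one t_tx.
Total = (3+72-1)·t_tx + 3·t_prop = 74·1.73913 + 3·120 = 488.7 ms.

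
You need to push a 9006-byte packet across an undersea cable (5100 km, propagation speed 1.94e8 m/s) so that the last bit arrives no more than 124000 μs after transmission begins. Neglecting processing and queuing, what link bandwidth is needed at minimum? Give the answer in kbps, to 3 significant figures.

L = 72048 bits.
Propagation delay = 5100000 / 194000000 = 26288.7 μs.
Transmission budget = 124000 − 26288.7 = 97711.3 μs.
R ≥ L / t_tx = 72048 bits / 0.0977113 s = 737 kbps.

737 kbps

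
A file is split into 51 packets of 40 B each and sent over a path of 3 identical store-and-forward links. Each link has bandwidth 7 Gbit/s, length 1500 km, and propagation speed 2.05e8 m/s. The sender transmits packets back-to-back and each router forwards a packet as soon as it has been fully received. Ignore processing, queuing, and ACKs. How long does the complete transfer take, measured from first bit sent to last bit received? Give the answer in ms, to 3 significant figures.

22.0 ms

Per-hop transmission t_tx = L/R = 320/7000000000 = 4.57143e-05 ms.
Per-hop propagation t_prop = 1500000/2.05e+08 = 7.31707 ms.
Pipeline fill: first packet needs 3·t_tx to clear all hops; remaining 50 packets each add one t_tx.
Total = (3+51-1)·t_tx + 3·t_prop = 53·4.57143e-05 + 3·7.31707 = 22.0 ms.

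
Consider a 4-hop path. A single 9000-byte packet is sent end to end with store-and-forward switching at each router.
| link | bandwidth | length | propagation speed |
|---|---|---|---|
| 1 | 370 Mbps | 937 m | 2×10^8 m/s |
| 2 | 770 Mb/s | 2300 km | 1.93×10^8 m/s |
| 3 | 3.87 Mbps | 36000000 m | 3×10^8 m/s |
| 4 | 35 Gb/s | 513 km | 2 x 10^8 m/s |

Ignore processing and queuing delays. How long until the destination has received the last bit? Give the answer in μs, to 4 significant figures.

L = 9000 × 8 = 72000 bits.
Transmission delays (L/R per hop): 194.595, 93.5065, 18604.7, 2.05714 μs; sum = 18894.8 μs.
Propagation delays (d/s per hop): 4.685, 11917.1, 120000, 2565 μs; sum = 134487 μs.
End-to-end = 153400 μs.

153400 μs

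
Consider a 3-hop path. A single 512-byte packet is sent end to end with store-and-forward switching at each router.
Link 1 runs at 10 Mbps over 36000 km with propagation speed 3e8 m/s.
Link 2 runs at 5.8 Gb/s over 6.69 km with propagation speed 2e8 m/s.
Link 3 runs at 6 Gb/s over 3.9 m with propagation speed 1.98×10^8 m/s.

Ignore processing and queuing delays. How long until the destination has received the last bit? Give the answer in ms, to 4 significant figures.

120.4 ms

L = 512 × 8 = 4096 bits.
Transmission delays (L/R per hop): 0.4096, 0.000706207, 0.000682667 ms; sum = 0.410989 ms.
Propagation delays (d/s per hop): 120, 0.03345, 1.9697e-05 ms; sum = 120.033 ms.
End-to-end = 120.4 ms.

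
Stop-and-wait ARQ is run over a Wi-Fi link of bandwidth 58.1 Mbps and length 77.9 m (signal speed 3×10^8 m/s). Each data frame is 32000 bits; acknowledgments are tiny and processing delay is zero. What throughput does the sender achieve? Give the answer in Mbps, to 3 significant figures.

58.0 Mbps

t_tx = L/R = 32000/58100000 = 0.000550775 s.
t_prop = 77.9/300000000 = 2.59667e-07 s; RTT = 5.19333e-07 s.
Cycle = t_tx + RTT = 0.000551294 s.
Throughput = L / cycle = 32000 / 0.000551294 = 58.0 Mbps.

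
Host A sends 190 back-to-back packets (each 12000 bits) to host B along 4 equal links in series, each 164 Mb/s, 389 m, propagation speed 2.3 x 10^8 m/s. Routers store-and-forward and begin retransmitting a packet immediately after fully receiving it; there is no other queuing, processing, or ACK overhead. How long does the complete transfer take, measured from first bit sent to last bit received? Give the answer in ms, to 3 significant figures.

14.1 ms

Per-hop transmission t_tx = L/R = 12000/164000000 = 0.0731707 ms.
Per-hop propagation t_prop = 389/2.3e+08 = 0.0016913 ms.
Pipeline fill: first packet needs 4·t_tx to clear all hops; remaining 189 packets each add one t_tx.
Total = (4+190-1)·t_tx + 4·t_prop = 193·0.0731707 + 4·0.0016913 = 14.1 ms.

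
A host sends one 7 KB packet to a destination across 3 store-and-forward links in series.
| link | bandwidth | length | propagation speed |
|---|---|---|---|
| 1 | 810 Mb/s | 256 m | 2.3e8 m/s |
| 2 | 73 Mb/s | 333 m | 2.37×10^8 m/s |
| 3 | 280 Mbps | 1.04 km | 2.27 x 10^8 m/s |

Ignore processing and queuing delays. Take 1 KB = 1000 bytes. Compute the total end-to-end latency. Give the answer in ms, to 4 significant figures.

L = 56000 bits.
Transmission delays (L/R per hop): 0.0691358, 0.767123, 0.2 ms; sum = 1.03626 ms.
Propagation delays (d/s per hop): 0.00111304, 0.00140506, 0.0045815 ms; sum = 0.0070996 ms.
End-to-end = 1.043 ms.

1.043 ms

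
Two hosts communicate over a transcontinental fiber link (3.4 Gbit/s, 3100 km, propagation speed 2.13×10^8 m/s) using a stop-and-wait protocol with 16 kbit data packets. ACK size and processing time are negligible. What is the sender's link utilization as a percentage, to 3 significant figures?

t_tx = L/R = 16000/3400000000 = 4.70588e-06 s.
t_prop = 3100000/213000000 = 0.014554 s; RTT = 0.029108 s.
Cycle = t_tx + RTT = 0.0291127 s.
Utilization = t_tx / cycle = 4.70588e-06/0.0291127 = 0.0162 %.

0.0162 %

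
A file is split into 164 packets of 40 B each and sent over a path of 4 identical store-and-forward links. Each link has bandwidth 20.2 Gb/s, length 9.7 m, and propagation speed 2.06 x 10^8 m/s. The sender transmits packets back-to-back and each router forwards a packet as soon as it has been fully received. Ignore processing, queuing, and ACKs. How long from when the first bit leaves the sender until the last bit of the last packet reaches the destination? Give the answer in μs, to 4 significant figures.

Per-hop transmission t_tx = L/R = 320/20200000000 = 0.0158416 μs.
Per-hop propagation t_prop = 9.7/206000000 = 0.0470874 μs.
Pipeline fill: first packet needs 4·t_tx to clear all hops; remaining 163 packets each add one t_tx.
Total = (4+164-1)·t_tx + 4·t_prop = 167·0.0158416 + 4·0.0470874 = 2.834 μs.

2.834 μs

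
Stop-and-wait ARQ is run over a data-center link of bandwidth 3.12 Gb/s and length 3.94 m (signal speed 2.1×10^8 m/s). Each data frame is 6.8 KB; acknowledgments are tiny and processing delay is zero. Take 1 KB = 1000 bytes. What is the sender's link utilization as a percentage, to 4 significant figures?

99.79 %

t_tx = L/R = 54400/3120000000 = 1.74359e-05 s.
t_prop = 3.94/210000000 = 1.87619e-08 s; RTT = 3.75238e-08 s.
Cycle = t_tx + RTT = 1.74734e-05 s.
Utilization = t_tx / cycle = 1.74359e-05/1.74734e-05 = 99.79 %.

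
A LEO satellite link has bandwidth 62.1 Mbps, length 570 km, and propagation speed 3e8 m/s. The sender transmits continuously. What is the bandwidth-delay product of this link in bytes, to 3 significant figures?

14700 bytes

Propagation delay = 570000 / 300000000 = 0.0019 s.
BDP = R × t_prop = 62100000 × 0.0019 = 117990 bits.
In bytes: 117990/8 = 14700 bytes.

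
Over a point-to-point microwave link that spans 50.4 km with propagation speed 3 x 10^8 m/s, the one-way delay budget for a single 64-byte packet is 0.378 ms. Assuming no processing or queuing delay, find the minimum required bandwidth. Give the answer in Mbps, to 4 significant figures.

L = 512 bits.
Propagation delay = 50400 / 300000000 = 0.168 ms.
Transmission budget = 0.378 − 0.168 = 0.21 ms.
R ≥ L / t_tx = 512 bits / 0.00021 s = 2.438 Mbps.

2.438 Mbps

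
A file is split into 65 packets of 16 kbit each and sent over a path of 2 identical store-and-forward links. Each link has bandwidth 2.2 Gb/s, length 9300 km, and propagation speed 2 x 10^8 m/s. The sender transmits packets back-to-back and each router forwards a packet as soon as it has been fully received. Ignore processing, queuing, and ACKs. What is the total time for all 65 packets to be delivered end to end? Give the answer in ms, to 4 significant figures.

93.48 ms

Per-hop transmission t_tx = L/R = 16000/2200000000 = 0.00727273 ms.
Per-hop propagation t_prop = 9300000/200000000 = 46.5 ms.
Pipeline fill: first packet needs 2·t_tx to clear all hops; remaining 64 packets each add one t_tx.
Total = (2+65-1)·t_tx + 2·t_prop = 66·0.00727273 + 2·46.5 = 93.48 ms.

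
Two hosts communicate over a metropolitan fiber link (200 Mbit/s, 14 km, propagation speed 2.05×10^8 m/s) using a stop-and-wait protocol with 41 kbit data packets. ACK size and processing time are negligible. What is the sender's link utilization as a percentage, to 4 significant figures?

t_tx = L/R = 41000/200000000 = 0.000205 s.
t_prop = 14000/2.05e+08 = 6.82927e-05 s; RTT = 0.000136585 s.
Cycle = t_tx + RTT = 0.000341585 s.
Utilization = t_tx / cycle = 0.000205/0.000341585 = 60.01 %.

60.01 %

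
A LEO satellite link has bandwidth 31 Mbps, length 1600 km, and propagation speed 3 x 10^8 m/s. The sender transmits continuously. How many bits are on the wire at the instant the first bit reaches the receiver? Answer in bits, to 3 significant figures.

165000 bits

Propagation delay = 1600000 / 300000000 = 0.00533333 s.
BDP = R × t_prop = 31000000 × 0.00533333 = 165333 bits.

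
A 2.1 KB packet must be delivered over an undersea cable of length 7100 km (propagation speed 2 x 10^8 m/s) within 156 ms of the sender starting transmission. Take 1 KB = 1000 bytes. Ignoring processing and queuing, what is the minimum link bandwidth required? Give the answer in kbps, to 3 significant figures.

139 kbps

L = 16800 bits.
Propagation delay = 7100000 / 200000000 = 35.5 ms.
Transmission budget = 156 − 35.5 = 120.5 ms.
R ≥ L / t_tx = 16800 bits / 0.1205 s = 139 kbps.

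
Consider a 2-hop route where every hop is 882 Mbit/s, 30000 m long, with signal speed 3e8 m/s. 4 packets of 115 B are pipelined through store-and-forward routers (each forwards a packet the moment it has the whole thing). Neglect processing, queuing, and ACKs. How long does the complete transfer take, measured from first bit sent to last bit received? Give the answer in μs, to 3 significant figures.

205 μs

Per-hop transmission t_tx = L/R = 920/882000000 = 1.04308 μs.
Per-hop propagation t_prop = 30000/300000000 = 100 μs.
Pipeline fill: first packet needs 2·t_tx to clear all hops; remaining 3 packets each add one t_tx.
Total = (2+4-1)·t_tx + 2·t_prop = 5·1.04308 + 2·100 = 205 μs.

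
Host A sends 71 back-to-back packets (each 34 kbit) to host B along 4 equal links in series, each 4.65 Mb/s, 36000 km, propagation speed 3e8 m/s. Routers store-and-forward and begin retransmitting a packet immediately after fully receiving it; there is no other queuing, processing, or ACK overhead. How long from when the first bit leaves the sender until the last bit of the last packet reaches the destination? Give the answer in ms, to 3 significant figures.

1020 ms

Per-hop transmission t_tx = L/R = 34000/4650000 = 7.31183 ms.
Per-hop propagation t_prop = 36000000/300000000 = 120 ms.
Pipeline fill: first packet needs 4·t_tx to clear all hops; remaining 70 packets each add one t_tx.
Total = (4+71-1)·t_tx + 4·t_prop = 74·7.31183 + 4·120 = 1020 ms.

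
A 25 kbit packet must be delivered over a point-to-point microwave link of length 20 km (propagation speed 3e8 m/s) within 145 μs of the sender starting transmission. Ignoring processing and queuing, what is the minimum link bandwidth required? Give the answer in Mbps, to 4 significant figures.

Propagation delay = 20000 / 300000000 = 66.6667 μs.
Transmission budget = 145 − 66.6667 = 78.3333 μs.
R ≥ L / t_tx = 25000 bits / 7.83333e-05 s = 319.1 Mbps.

319.1 Mbps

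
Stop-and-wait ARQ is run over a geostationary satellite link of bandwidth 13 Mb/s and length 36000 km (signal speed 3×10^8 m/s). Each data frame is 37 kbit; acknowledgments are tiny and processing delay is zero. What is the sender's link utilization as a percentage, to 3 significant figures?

t_tx = L/R = 37000/13000000 = 0.00284615 s.
t_prop = 36000000/300000000 = 0.12 s; RTT = 0.24 s.
Cycle = t_tx + RTT = 0.242846 s.
Utilization = t_tx / cycle = 0.00284615/0.242846 = 1.17 %.

1.17 %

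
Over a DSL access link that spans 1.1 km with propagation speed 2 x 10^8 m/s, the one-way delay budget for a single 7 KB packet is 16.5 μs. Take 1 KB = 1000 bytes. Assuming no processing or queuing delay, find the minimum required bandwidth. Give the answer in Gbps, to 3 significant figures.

L = 56000 bits.
Propagation delay = 1100 / 200000000 = 5.5 μs.
Transmission budget = 16.5 − 5.5 = 11 μs.
R ≥ L / t_tx = 56000 bits / 1.1e-05 s = 5.09 Gbps.

5.09 Gbps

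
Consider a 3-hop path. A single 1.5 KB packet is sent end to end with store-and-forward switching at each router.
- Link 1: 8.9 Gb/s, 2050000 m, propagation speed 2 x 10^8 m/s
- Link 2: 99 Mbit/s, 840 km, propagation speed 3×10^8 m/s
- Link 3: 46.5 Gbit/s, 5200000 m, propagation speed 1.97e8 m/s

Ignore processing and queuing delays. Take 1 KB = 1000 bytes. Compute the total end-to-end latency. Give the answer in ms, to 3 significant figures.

L = 12000 bits.
Transmission delays (L/R per hop): 0.00134831, 0.121212, 0.000258065 ms; sum = 0.122819 ms.
Propagation delays (d/s per hop): 10.25, 2.8, 26.3959 ms; sum = 39.4459 ms.
End-to-end = 39.6 ms.

39.6 ms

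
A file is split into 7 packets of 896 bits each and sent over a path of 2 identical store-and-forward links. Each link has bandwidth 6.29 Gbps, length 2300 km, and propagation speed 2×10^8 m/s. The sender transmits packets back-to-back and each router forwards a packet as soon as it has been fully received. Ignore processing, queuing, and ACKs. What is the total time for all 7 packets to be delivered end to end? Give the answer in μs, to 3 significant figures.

Per-hop transmission t_tx = L/R = 896/6290000000 = 0.142448 μs.
Per-hop propagation t_prop = 2300000/200000000 = 11500 μs.
Pipeline fill: first packet needs 2·t_tx to clear all hops; remaining 6 packets each add one t_tx.
Total = (2+7-1)·t_tx + 2·t_prop = 8·0.142448 + 2·11500 = 23000 μs.

23000 μs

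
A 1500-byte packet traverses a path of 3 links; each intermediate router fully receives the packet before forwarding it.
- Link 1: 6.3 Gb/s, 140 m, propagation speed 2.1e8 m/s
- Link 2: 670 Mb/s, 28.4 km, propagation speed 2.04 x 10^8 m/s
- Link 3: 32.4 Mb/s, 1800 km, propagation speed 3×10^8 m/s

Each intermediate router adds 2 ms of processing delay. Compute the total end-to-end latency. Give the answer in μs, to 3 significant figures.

L = 1500 × 8 = 12000 bits.
Transmission delays (L/R per hop): 1.90476, 17.9104, 370.37 μs; sum = 390.186 μs.
Propagation delays (d/s per hop): 0.666667, 139.216, 6000 μs; sum = 6139.88 μs.
Processing at 2 router(s): 2 × 2 ms = 4000 μs.
End-to-end = 10500 μs.

10500 μs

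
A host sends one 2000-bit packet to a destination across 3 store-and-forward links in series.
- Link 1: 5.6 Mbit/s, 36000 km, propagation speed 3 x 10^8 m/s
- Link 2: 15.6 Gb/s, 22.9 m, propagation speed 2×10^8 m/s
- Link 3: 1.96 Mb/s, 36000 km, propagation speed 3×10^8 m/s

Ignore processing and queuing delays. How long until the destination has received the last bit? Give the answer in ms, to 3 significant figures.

Transmission delays (L/R per hop): 0.357143, 0.000128205, 1.02041 ms; sum = 1.37768 ms.
Propagation delays (d/s per hop): 120, 0.0001145, 120 ms; sum = 240 ms.
End-to-end = 241 ms.

241 ms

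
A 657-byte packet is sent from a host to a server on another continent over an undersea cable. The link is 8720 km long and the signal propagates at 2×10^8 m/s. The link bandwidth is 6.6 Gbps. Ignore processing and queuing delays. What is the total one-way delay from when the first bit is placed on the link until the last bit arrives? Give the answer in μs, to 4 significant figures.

43600 μs

L = 657 × 8 = 5256 bits.
Transmission delay = L/R = 5256 / 6600000000 = 0.796364 μs.
Propagation delay = d/s = 8720000 m / 200000000 m/s = 43600 μs.
Total = 43600 μs.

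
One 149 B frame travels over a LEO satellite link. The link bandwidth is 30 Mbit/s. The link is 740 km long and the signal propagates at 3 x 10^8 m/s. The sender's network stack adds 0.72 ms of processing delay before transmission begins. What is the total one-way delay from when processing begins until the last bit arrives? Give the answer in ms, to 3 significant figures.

3.23 ms

L = 149 × 8 = 1192 bits.
Transmission delay = L/R = 1192 / 30000000 = 0.0397333 ms.
Propagation delay = d/s = 740000 m / 300000000 m/s = 2.46667 ms.
Plus processing delay 0.72 ms = 0.72 ms.
Total = 3.23 ms.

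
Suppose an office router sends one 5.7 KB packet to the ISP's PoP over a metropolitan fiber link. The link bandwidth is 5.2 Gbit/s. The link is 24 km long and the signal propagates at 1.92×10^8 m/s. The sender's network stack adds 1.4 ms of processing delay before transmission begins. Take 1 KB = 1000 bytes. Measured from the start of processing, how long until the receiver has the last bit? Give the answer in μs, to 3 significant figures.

L = 45600 bits.
Transmission delay = L/R = 45600 / 5200000000 = 8.76923 μs.
Propagation delay = d/s = 24000 m / 192000000 m/s = 125 μs.
Plus processing delay 1.4 ms = 1400 μs.
Total = 1530 μs.

1530 μs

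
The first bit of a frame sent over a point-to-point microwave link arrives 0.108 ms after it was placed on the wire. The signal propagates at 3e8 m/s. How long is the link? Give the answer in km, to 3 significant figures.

32.4 km

d = s × t_prop = 300000000 × 0.000108 = 32.4 km.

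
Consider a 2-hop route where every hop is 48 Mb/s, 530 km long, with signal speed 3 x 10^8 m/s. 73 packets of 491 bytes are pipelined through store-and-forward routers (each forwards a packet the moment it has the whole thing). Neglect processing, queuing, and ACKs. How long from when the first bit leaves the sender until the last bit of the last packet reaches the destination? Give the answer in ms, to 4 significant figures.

Per-hop transmission t_tx = L/R = 3928/48000000 = 0.0818333 ms.
Per-hop propagation t_prop = 530000/300000000 = 1.76667 ms.
Pipeline fill: first packet needs 2·t_tx to clear all hops; remaining 72 packets each add one t_tx.
Total = (2+73-1)·t_tx + 2·t_prop = 74·0.0818333 + 2·1.76667 = 9.589 ms.

9.589 ms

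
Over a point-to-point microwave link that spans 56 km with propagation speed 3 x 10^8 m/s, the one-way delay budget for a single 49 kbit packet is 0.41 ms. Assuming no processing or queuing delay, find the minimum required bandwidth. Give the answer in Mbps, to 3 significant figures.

Propagation delay = 56000 / 300000000 = 0.186667 ms.
Transmission budget = 0.41 − 0.186667 = 0.223333 ms.
R ≥ L / t_tx = 49000 bits / 0.000223333 s = 219 Mbps.

219 Mbps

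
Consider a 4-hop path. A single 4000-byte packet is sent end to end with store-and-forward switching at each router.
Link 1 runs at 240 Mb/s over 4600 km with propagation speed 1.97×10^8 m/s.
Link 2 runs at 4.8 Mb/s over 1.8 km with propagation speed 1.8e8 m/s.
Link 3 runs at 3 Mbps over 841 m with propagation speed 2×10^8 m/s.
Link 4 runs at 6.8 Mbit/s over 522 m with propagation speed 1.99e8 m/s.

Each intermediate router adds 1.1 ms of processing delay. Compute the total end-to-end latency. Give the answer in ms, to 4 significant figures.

L = 4000 × 8 = 32000 bits.
Transmission delays (L/R per hop): 0.133333, 6.66667, 10.6667, 4.70588 ms; sum = 22.1725 ms.
Propagation delays (d/s per hop): 23.3503, 0.01, 0.004205, 0.00262312 ms; sum = 23.3671 ms.
Processing at 3 router(s): 3 × 1.1 ms = 3.3 ms.
End-to-end = 48.84 ms.

48.84 ms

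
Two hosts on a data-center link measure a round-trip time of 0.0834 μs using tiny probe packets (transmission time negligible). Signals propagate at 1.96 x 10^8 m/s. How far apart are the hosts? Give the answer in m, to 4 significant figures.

One-way propagation = RTT/2 = 0.0417 μs.
d = s × t = 196000000 × 4.17e-08 = 8.173 m.

8.173 m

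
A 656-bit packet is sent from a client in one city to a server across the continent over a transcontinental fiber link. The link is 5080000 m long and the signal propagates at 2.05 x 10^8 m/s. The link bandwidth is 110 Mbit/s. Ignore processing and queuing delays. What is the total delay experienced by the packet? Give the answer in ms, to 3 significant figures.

Transmission delay = L/R = 656 / 110000000 = 0.00596364 ms.
Propagation delay = d/s = 5080000 m / 2.05e+08 m/s = 24.7805 ms.
Total = 24.8 ms.

24.8 ms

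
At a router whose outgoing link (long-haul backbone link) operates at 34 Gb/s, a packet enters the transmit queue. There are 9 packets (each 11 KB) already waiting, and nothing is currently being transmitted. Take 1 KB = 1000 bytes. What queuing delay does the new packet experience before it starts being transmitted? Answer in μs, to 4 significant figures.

23.29 μs

Each queued packet: L/R = 88000/34000000000 = 2.58824 μs.
9 queued → 23.2941 μs.
Queuing delay = 23.29 μs.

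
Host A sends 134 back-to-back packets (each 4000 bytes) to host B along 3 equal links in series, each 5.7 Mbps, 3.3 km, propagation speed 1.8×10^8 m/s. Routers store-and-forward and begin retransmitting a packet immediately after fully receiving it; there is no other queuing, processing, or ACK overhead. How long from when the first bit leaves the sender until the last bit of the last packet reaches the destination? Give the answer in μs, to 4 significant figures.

763600 μs

Per-hop transmission t_tx = L/R = 32000/5700000 = 5614.04 μs.
Per-hop propagation t_prop = 3300/180000000 = 18.3333 μs.
Pipeline fill: first packet needs 3·t_tx to clear all hops; remaining 133 packets each add one t_tx.
Total = (3+134-1)·t_tx + 3·t_prop = 136·5614.04 + 3·18.3333 = 763600 μs.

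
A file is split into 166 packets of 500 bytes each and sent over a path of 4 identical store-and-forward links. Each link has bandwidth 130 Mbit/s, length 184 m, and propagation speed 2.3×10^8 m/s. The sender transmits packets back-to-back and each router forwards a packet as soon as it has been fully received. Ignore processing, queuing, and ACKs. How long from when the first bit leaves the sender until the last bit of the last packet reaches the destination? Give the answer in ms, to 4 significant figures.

5.203 ms

Per-hop transmission t_tx = L/R = 4000/130000000 = 0.0307692 ms.
Per-hop propagation t_prop = 184/2.3e+08 = 0.0008 ms.
Pipeline fill: first packet needs 4·t_tx to clear all hops; remaining 165 packets each add one t_tx.
Total = (4+166-1)·t_tx + 4·t_prop = 169·0.0307692 + 4·0.0008 = 5.203 ms.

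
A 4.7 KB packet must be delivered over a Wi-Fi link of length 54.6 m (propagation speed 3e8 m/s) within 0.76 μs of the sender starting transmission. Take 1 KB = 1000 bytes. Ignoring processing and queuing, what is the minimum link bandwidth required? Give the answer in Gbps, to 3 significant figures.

L = 37600 bits.
Propagation delay = 54.6 / 300000000 = 0.182 μs.
Transmission budget = 0.76 − 0.182 = 0.578 μs.
R ≥ L / t_tx = 37600 bits / 5.78e-07 s = 65.1 Gbps.

65.1 Gbps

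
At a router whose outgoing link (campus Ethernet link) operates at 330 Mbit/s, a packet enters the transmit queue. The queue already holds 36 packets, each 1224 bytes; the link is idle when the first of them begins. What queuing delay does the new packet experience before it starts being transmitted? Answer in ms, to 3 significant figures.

Each queued packet: L/R = 9792/330000000 = 0.0296727 ms.
36 queued → 1.06822 ms.
Queuing delay = 1.07 ms.

1.07 ms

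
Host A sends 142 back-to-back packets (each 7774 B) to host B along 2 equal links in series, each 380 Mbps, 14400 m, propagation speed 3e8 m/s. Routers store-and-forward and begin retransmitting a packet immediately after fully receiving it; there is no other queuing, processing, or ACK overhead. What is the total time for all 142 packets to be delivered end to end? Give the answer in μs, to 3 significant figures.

23500 μs

Per-hop transmission t_tx = L/R = 62192/380000000 = 163.663 μs.
Per-hop propagation t_prop = 14400/300000000 = 48 μs.
Pipeline fill: first packet needs 2·t_tx to clear all hops; remaining 141 packets each add one t_tx.
Total = (2+142-1)·t_tx + 2·t_prop = 143·163.663 + 2·48 = 23500 μs.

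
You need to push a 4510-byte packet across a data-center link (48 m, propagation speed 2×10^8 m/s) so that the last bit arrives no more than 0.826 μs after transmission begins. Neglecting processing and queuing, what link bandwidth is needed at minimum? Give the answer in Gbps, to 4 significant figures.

L = 36080 bits.
Propagation delay = 48 / 200000000 = 0.24 μs.
Transmission budget = 0.826 − 0.24 = 0.586 μs.
R ≥ L / t_tx = 36080 bits / 5.86e-07 s = 61.57 Gbps.

61.57 Gbps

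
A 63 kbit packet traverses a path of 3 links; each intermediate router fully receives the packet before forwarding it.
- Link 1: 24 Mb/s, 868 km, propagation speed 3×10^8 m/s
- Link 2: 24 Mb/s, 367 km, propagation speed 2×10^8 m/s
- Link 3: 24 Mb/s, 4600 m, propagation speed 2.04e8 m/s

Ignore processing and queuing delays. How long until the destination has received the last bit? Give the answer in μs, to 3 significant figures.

L = 63000 bits.
Transmission delay per hop = L/R = 63000/24000000 = 2625 μs; 3 hops → 7875 μs.
Propagation delays (d/s per hop): 2893.33, 1835, 22.549 μs; sum = 4750.88 μs.
End-to-end = 12600 μs.

12600 μs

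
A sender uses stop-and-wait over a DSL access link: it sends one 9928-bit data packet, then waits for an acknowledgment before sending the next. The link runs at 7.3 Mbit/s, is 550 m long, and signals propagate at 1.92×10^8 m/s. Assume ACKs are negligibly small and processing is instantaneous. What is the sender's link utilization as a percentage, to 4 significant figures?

99.58 %

t_tx = L/R = 9928/7300000 = 0.00136 s.
t_prop = 550/192000000 = 2.86458e-06 s; RTT = 5.72917e-06 s.
Cycle = t_tx + RTT = 0.00136573 s.
Utilization = t_tx / cycle = 0.00136/0.00136573 = 99.58 %.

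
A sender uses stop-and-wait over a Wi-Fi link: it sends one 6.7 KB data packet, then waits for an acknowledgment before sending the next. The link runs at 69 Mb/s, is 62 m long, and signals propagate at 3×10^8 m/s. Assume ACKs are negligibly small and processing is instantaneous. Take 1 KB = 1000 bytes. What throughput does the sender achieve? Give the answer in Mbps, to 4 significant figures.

t_tx = L/R = 53600/69000000 = 0.000776812 s.
t_prop = 62/300000000 = 2.06667e-07 s; RTT = 4.13333e-07 s.
Cycle = t_tx + RTT = 0.000777225 s.
Throughput = L / cycle = 53600 / 0.000777225 = 68.96 Mbps.

68.96 Mbps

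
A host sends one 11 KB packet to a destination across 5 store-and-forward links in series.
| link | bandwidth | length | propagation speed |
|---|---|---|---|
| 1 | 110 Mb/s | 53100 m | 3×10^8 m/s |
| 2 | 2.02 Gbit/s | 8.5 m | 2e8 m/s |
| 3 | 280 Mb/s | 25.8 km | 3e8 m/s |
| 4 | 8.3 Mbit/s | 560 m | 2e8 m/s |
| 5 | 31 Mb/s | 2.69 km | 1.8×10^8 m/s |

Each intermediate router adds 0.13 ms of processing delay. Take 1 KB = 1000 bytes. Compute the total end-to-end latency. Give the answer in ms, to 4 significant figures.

15.40 ms

L = 88000 bits.
Transmission delays (L/R per hop): 0.8, 0.0435644, 0.314286, 10.6024, 2.83871 ms; sum = 14.599 ms.
Propagation delays (d/s per hop): 0.177, 4.25e-05, 0.086, 0.0028, 0.0149444 ms; sum = 0.280787 ms.
Processing at 4 router(s): 4 × 0.13 ms = 0.52 ms.
End-to-end = 15.40 ms.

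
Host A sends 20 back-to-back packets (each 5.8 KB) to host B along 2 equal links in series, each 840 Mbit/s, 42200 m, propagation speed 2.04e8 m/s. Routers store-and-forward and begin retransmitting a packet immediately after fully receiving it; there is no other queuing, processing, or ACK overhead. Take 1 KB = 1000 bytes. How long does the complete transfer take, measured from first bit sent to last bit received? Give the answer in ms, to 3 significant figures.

1.57 ms

Per-hop transmission t_tx = L/R = 46400/840000000 = 0.0552381 ms.
Per-hop propagation t_prop = 42200/204000000 = 0.206863 ms.
Pipeline fill: first packet needs 2·t_tx to clear all hops; remaining 19 packets each add one t_tx.
Total = (2+20-1)·t_tx + 2·t_prop = 21·0.0552381 + 2·0.206863 = 1.57 ms.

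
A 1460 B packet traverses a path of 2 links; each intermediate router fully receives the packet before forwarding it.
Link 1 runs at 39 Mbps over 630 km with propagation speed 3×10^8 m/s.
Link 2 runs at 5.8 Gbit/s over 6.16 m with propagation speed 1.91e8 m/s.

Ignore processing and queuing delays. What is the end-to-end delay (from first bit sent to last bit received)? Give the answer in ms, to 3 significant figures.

L = 1460 × 8 = 11680 bits.
Transmission delays (L/R per hop): 0.299487, 0.00201379 ms; sum = 0.301501 ms.
Propagation delays (d/s per hop): 2.1, 3.22513e-05 ms; sum = 2.10003 ms.
End-to-end = 2.40 ms.

2.40 ms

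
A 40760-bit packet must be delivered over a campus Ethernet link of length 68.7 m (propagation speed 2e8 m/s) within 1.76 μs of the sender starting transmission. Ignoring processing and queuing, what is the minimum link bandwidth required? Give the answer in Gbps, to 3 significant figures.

28.8 Gbps

Propagation delay = 68.7 / 200000000 = 0.3435 μs.
Transmission budget = 1.76 − 0.3435 = 1.4165 μs.
R ≥ L / t_tx = 40760 bits / 1.4165e-06 s = 28.8 Gbps.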